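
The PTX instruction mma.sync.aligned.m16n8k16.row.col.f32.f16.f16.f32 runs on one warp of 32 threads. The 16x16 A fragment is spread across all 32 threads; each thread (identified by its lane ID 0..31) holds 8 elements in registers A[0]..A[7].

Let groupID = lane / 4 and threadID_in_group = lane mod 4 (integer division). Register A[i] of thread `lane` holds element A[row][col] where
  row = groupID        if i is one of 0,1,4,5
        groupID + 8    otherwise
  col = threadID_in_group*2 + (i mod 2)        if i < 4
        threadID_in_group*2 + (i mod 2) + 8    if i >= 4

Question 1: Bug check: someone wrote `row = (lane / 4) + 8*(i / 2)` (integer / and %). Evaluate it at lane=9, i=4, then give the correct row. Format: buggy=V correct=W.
`(lane / 4) + 8*(i / 2)`[9,4]⇒18
lane 9: gr=2 (9/4), th=1 (9%4)
i=4: r=2+0=2, c=1*2+0+8=10
row: 18 vs 2

buggy=18 correct=2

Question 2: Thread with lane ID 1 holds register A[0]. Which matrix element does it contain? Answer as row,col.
0,2

L=1->g=1>>2=0, t=1&3=1
[0]->row 0+0=0  col 1·2+0+0=2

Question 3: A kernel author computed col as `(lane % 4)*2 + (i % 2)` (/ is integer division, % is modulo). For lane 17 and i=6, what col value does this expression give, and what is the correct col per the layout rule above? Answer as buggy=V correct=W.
buggy=2 correct=10

`(lane % 4)*2 + (i % 2)`[17,6]→2
17: G=4,T=1
[6] (4+8,1*2+0+8) = (12,10)
col: 2 vs 10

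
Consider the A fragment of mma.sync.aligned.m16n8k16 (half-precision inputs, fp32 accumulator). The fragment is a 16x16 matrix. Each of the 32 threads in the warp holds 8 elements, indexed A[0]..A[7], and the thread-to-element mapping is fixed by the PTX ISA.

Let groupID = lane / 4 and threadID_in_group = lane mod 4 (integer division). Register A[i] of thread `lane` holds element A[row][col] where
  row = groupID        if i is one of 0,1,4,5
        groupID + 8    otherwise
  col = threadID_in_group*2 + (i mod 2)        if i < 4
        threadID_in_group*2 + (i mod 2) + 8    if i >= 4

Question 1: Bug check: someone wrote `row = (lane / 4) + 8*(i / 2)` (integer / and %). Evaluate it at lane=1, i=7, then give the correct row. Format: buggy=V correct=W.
buggy=24 correct=8

`(lane / 4) + 8*(i / 2)`[1,7]->24
L=1->gid=1>>2=0, tid=1&3=1
[7]->row 0+8=8  col 1·2+1+8=11
row: 24 vs 8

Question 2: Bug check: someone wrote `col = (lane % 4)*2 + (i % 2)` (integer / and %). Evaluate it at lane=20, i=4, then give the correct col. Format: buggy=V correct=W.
`(lane % 4)*2 + (i % 2)`[20,4]⇒0
20: gr=5,th=0
[4] (5+0,0*2+0+8) = (5,8)
col: 0 vs 8

buggy=0 correct=8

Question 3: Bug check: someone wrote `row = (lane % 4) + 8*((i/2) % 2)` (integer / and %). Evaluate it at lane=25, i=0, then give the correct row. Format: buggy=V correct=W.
`(lane % 4) + 8*((i/2) % 2)`[25,0]⇒1
25: gr=6,th=1
[0] (6+0,1*2+0+0) = (6,2)
row: 1 vs 6

buggy=1 correct=6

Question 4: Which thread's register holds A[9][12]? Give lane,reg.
6,6

r: 9->gid=1,r8=1  c: 12->c8=1,tid=2,i&1=0
L=1*4+2=6  i=1*4+1*2+0=6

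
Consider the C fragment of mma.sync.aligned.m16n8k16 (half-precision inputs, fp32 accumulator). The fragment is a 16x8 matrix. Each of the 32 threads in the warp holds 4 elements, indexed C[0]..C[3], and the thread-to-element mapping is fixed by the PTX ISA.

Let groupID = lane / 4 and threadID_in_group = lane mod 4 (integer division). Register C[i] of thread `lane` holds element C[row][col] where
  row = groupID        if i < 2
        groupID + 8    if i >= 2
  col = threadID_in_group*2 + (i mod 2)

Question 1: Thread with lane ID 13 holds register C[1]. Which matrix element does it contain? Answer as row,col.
lane 13: g=3 (13/4), t=1 (13%4)
i=1: r=3+0=3, c=1*2+1=3

3,3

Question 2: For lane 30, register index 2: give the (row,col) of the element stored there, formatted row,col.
lane 30: gid=7 (30/4), tid=2 (30%4)
i=2: r=7+8=15, c=2*2+0=4

15,4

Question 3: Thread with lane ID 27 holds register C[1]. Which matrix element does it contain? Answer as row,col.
lane 27: grp=6 (27/4), tig=3 (27%4)
i=1: r=6+0=6, c=3*2+1=7

6,7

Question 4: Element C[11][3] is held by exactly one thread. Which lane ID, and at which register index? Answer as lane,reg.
13,3

r=11→G=3,rhi=1  c=3→T=1,p=1
L=3*4+1=13  i=1*2+1=3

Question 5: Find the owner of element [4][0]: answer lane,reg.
r: 4->gid=4,r8=0  c: 0->tid=0,i&1=0
L=4*4+0=16  i=0*2+0=0

16,0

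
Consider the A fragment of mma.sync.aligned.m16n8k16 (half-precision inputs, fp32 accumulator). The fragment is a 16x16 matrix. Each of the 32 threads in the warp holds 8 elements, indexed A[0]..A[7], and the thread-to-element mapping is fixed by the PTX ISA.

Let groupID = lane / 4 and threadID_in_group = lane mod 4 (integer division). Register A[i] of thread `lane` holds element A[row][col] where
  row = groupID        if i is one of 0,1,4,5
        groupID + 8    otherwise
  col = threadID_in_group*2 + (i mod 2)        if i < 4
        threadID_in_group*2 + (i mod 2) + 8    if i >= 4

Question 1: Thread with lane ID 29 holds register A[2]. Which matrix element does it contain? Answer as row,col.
15,2

lane 29=>29/4=7, 29 mod 4=1
i=2  r:7+8=>15  c:2·1+0+0=>2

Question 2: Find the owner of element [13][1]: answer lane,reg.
r: 13->gid=5,r8=1  c: 1->c8=0,tid=0,i&1=1
L=5*4+0=20  i=0*4+1*2+1=3

20,3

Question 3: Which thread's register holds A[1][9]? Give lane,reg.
4,5

r: 1->gid=1,r8=0  c: 9->c8=1,tid=0,i&1=1
L=1*4+0=4  i=1*4+0*2+1=5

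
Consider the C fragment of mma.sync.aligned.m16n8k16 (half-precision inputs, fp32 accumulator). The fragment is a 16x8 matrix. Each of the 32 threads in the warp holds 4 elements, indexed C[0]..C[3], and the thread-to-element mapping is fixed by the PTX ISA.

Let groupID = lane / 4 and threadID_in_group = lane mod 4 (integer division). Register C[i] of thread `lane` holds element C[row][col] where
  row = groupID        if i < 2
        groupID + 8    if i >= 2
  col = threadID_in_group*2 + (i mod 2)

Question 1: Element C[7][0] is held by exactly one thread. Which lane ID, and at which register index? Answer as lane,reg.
28,0

r=7→G=7,rhi=0  c=0→T=0,p=0
L=7*4+0=28  i=0*2+0=0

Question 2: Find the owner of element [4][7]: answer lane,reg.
r: 4->gid=4,r8=0  c: 7->tid=3,i&1=1
L=4*4+3=19  i=0*2+1=1

19,1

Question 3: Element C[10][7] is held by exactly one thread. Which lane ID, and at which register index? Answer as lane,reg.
r: 10->gid=2,r8=1  c: 7->tid=3,i&1=1
L=2*4+3=11  i=1*2+1=3

11,3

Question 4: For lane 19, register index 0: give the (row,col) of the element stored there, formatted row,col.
4,6

lane 19->19/4=4, 19 mod 4=3
i=0  r:4+0->4  c:2·3+0->6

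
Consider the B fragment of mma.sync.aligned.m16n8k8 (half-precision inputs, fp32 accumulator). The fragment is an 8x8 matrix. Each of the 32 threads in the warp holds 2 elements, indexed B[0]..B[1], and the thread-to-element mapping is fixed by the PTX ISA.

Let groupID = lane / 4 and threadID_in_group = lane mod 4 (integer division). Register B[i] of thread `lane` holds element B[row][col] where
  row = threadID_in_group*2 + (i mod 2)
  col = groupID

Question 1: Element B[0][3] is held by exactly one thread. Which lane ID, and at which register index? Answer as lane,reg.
12,0

c:3=>grp=3  r:0=>tig=0,lo=0
L=3*4+0=12  i=0=0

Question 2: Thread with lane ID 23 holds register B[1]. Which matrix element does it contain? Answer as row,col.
L=23->gid=23>>2=5, tid=23&3=3
[1]->row 3·2+1=7  col gid=5

7,5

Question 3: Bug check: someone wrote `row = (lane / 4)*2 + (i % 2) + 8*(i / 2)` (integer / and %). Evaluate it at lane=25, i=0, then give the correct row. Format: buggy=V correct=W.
`(lane / 4)*2 + (i % 2) + 8*(i / 2)`[25,0]→12
L=25→G=25>>2=6, T=25&3=1
[0]→row 1·2+0=2  col G=6
row: 12 vs 2

buggy=12 correct=2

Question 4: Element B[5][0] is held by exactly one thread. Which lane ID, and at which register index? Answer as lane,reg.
c=0→G=0  r=5→T=2,p=1
L=0*4+2=2  i=1=1

2,1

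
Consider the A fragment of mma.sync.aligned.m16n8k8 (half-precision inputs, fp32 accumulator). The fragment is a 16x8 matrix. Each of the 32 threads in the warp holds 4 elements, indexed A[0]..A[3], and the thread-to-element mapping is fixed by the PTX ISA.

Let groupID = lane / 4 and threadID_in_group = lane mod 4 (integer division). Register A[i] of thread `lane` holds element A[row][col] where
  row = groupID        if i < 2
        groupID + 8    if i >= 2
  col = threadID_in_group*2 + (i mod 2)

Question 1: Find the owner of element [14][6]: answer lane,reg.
27,2

r=14⇒gr=6,Rb=1  c=6⇒th=3,odd=0
L=6*4+3=27  i=1*2+0=2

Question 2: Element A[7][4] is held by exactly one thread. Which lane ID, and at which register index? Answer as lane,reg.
r:7=>grp=7,rB=0  c:4=>tig=2,lo=0
L=7*4+2=30  i=0*2+0=0

30,0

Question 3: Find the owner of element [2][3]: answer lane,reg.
9,1

r:2=>grp=2,rB=0  c:3=>tig=1,lo=1
L=2*4+1=9  i=0*2+1=1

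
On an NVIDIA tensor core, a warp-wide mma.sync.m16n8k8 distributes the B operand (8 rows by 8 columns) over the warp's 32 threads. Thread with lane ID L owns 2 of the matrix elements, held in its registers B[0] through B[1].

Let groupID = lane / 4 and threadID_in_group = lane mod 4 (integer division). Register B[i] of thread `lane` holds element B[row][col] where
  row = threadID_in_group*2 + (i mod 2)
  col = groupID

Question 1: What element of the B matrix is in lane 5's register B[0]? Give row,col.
2,1

L=5->g=5>>2=1, t=5&3=1
[0]->row 1·2+0=2  col g=1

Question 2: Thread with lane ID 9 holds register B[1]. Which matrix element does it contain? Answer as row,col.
3,2

9: G=2,T=1
[1] (1*2+1,2) = (3,2)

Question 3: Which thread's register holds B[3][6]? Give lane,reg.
c=6→G=6  r=3→T=1,p=1
L=6*4+1=25  i=1=1

25,1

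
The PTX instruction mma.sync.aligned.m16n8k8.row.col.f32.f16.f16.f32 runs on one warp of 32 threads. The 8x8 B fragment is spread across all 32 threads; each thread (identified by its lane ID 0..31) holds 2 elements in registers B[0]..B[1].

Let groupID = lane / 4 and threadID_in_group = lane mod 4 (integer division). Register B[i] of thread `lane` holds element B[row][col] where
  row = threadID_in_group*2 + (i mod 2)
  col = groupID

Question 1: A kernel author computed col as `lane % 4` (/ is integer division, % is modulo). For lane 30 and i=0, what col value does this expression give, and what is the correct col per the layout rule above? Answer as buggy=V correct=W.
buggy=2 correct=7

`lane % 4`[30,0]->2
lane 30: g=7 (30/4), t=2 (30%4)
i=0: r=2*2+0=4, c=g=7
col: 2 vs 7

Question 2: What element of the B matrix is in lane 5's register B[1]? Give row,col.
3,1

5: g=1,t=1
[1] (1*2+1,1) = (3,1)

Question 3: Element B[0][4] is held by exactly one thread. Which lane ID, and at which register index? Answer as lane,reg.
c=4⇒gr=4  r=0⇒th=0,odd=0
L=4*4+0=16  i=0=0

16,0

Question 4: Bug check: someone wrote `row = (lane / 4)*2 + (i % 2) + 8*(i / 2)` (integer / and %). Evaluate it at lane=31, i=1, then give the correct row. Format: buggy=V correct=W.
buggy=15 correct=7

`(lane / 4)*2 + (i % 2) + 8*(i / 2)`[31,1]=>15
31: grp=7,tig=3
[1] (3*2+1,7) = (7,7)
row: 15 vs 7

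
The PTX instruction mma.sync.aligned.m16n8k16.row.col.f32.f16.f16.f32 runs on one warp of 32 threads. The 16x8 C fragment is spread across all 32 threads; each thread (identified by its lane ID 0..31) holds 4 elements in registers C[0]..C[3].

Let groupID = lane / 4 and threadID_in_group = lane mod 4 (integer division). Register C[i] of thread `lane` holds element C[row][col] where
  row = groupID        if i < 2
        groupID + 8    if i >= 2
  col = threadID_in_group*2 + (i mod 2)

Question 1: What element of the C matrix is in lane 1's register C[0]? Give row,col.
lane 1->1/4=0, 1 mod 4=1
i=0  r:0+0->0  c:2·1+0->2

0,2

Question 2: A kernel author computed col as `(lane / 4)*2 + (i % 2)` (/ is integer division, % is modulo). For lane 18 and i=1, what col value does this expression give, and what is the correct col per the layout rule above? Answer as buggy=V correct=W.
buggy=9 correct=5

`(lane / 4)*2 + (i % 2)`[18,1]->9
lane 18->18/4=4, 18 mod 4=2
i=1  r:4+0->4  c:2·2+1->5
col: 9 vs 5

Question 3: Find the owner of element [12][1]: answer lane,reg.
r=12⇒gr=4,Rb=1  c=1⇒th=0,odd=1
L=4*4+0=16  i=1*2+1=3

16,3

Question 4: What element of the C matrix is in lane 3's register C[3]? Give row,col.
lane 3: grp=0 (3/4), tig=3 (3%4)
i=3: r=0+8=8, c=3*2+1=7

8,7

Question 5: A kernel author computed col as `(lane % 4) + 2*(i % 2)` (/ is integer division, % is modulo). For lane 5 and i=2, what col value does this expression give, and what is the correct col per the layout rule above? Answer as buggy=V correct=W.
`(lane % 4) + 2*(i % 2)`[5,2]→1
L=5→G=5>>2=1, T=5&3=1
[2]→row 1+8=9  col 1·2+0=2
col: 1 vs 2

buggy=1 correct=2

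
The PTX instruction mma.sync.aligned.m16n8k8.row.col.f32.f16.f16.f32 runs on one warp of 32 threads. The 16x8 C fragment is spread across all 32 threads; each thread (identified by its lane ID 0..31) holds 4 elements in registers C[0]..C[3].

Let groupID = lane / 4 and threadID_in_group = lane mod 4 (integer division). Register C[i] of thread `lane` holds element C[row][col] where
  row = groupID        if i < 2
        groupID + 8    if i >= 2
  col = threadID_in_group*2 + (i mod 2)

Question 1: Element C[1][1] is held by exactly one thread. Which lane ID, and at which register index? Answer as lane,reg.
4,1

r:1=>grp=1,rB=0  c:1=>tig=0,lo=1
L=1*4+0=4  i=0*2+1=1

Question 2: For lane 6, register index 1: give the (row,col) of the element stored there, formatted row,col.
1,5

L=6->gid=6>>2=1, tid=6&3=2
[1]->row 1+0=1  col 2·2+1=5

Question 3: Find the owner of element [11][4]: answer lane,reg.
r=11→G=3,rhi=1  c=4→T=2,p=0
L=3*4+2=14  i=1*2+0=2

14,2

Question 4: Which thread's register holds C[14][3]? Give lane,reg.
r=14⇒gr=6,Rb=1  c=3⇒th=1,odd=1
L=6*4+1=25  i=1*2+1=3

25,3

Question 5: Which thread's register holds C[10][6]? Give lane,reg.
r:10=>grp=2,rB=1  c:6=>tig=3,lo=0
L=2*4+3=11  i=1*2+0=2

11,2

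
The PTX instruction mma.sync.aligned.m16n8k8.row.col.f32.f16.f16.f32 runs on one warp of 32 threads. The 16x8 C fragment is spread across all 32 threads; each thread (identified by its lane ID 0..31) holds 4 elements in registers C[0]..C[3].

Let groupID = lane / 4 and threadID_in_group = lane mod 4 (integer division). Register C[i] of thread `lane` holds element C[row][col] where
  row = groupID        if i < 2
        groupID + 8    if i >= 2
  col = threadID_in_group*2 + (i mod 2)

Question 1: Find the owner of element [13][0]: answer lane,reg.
r=13→G=5,rhi=1  c=0→T=0,p=0
L=5*4+0=20  i=1*2+0=2

20,2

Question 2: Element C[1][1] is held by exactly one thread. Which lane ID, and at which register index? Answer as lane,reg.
r=1→G=1,rhi=0  c=1→T=0,p=1
L=1*4+0=4  i=0*2+1=1

4,1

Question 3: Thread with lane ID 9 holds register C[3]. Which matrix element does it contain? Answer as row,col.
10,3

L=9⇒gr=9>>2=2, th=9&3=1
[3]⇒row 2+8=10  col 1·2+1=3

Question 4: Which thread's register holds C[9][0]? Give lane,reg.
4,2

r:9=>grp=1,rB=1  c:0=>tig=0,lo=0
L=1*4+0=4  i=1*2+0=2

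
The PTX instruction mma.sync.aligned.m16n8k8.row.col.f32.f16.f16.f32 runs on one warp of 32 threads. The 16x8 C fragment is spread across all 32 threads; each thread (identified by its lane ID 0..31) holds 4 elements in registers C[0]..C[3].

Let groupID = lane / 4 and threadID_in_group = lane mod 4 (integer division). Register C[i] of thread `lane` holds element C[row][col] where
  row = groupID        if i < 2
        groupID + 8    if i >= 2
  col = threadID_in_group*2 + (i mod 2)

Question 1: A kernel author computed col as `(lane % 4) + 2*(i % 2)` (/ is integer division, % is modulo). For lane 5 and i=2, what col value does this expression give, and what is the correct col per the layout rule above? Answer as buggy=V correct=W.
buggy=1 correct=2

`(lane % 4) + 2*(i % 2)`[5,2]⇒1
lane 5: gr=1 (5/4), th=1 (5%4)
i=2: r=1+8=9, c=1*2+0=2
col: 1 vs 2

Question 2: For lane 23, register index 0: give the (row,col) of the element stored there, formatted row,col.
lane 23=>23/4=5, 23 mod 4=3
i=0  r:5+0=>5  c:2·3+0=>6

5,6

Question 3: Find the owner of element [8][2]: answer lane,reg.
r=8->g=0,rb=1  c=2->t=1,b0=0
L=0*4+1=1  i=1*2+0=2

1,2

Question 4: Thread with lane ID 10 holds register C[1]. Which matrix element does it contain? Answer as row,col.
2,5

L=10⇒gr=10>>2=2, th=10&3=2
[1]⇒row 2+0=2  col 2·2+1=5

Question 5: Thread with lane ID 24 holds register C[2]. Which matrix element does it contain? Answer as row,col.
24: grp=6,tig=0
[2] (6+8,0*2+0) = (14,0)

14,0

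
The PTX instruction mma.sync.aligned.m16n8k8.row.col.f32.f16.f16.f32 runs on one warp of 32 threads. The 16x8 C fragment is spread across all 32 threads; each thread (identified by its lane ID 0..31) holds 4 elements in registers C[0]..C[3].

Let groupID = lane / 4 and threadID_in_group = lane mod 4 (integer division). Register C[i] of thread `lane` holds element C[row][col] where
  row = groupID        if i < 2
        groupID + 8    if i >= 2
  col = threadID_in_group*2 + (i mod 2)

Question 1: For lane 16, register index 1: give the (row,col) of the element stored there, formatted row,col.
4,1

L=16=>grp=16>>2=4, tig=16&3=0
[1]=>row 4+0=4  col 0·2+1=1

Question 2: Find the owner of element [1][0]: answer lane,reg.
r=1->g=1,rb=0  c=0->t=0,b0=0
L=1*4+0=4  i=0*2+0=0

4,0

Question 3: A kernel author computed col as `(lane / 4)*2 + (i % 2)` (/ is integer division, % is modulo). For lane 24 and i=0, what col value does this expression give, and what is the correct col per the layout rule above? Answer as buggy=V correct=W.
`(lane / 4)*2 + (i % 2)`[24,0]->12
lane 24->24/4=6, 24 mod 4=0
i=0  r:6+0->6  c:2·0+0->0
col: 12 vs 0

buggy=12 correct=0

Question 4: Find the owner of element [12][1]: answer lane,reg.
r:12=>grp=4,rB=1  c:1=>tig=0,lo=1
L=4*4+0=16  i=1*2+1=3

16,3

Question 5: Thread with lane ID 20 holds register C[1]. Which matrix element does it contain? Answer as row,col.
5,1

L=20⇒gr=20>>2=5, th=20&3=0
[1]⇒row 5+0=5  col 0·2+1=1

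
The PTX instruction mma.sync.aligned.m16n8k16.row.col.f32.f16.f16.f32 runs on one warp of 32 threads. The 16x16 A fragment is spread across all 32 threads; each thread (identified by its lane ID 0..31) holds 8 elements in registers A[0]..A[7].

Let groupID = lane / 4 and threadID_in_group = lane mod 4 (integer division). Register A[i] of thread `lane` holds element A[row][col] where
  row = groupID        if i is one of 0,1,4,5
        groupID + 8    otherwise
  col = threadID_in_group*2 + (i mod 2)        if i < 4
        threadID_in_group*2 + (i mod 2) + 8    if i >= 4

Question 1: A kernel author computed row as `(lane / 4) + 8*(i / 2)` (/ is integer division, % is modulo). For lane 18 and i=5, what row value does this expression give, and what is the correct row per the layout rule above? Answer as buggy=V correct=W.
`(lane / 4) + 8*(i / 2)`[18,5]→20
L=18→G=18>>2=4, T=18&3=2
[5]→row 4+0=4  col 2·2+1+8=13
row: 20 vs 4

buggy=20 correct=4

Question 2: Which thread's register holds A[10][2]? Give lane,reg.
r: 10->gid=2,r8=1  c: 2->c8=0,tid=1,i&1=0
L=2*4+1=9  i=0*4+1*2+0=2

9,2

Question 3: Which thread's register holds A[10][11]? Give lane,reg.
9,7

r=10→G=2,rhi=1  c=11→chi=1,T=1,p=1
L=2*4+1=9  i=1*4+1*2+1=7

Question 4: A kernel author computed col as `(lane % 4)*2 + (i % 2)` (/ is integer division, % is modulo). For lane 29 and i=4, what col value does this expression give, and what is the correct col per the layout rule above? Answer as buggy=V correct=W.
buggy=2 correct=10

`(lane % 4)*2 + (i % 2)`[29,4]->2
lane 29: g=7 (29/4), t=1 (29%4)
i=4: r=7+0=7, c=1*2+0+8=10
col: 2 vs 10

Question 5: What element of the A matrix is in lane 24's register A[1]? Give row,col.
6,1

lane 24: gr=6 (24/4), th=0 (24%4)
i=1: r=6+0=6, c=0*2+1+0=1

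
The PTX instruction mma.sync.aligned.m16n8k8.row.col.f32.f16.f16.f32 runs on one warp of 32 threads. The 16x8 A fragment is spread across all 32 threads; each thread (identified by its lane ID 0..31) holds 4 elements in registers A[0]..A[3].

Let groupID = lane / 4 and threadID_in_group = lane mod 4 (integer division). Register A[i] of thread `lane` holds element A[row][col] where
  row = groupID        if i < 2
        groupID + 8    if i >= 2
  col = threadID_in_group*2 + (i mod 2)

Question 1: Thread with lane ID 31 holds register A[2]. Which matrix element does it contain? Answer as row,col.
L=31→G=31>>2=7, T=31&3=3
[2]→row 7+8=15  col 3·2+0=6

15,6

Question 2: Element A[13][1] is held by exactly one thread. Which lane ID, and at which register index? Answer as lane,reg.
r=13⇒gr=5,Rb=1  c=1⇒th=0,odd=1
L=5*4+0=20  i=1*2+1=3

20,3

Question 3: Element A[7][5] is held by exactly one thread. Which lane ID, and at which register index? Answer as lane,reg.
30,1

r=7->g=7,rb=0  c=5->t=2,b0=1
L=7*4+2=30  i=0*2+1=1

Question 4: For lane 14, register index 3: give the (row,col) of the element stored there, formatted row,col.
lane 14→14/4=3, 14 mod 4=2
i=3  r:3+8→11  c:2·2+1→5

11,5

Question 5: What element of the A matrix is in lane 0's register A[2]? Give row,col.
8,0

L=0->gid=0>>2=0, tid=0&3=0
[2]->row 0+8=8  col 0·2+0=0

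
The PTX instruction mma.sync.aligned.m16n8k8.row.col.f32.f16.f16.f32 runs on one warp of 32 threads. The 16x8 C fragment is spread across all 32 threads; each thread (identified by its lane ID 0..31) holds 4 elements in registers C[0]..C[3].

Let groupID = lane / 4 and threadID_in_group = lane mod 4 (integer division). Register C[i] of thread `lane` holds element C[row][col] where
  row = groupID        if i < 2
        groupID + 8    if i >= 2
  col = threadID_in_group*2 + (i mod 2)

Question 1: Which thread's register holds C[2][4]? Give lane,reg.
r=2->g=2,rb=0  c=4->t=2,b0=0
L=2*4+2=10  i=0*2+0=0

10,0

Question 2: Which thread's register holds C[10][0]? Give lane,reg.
8,2

r=10->g=2,rb=1  c=0->t=0,b0=0
L=2*4+0=8  i=1*2+0=2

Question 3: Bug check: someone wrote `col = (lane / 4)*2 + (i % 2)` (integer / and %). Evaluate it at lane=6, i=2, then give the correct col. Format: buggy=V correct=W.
buggy=2 correct=4

`(lane / 4)*2 + (i % 2)`[6,2]→2
lane 6→6/4=1, 6 mod 4=2
i=2  r:1+8→9  c:2·2+0→4
col: 2 vs 4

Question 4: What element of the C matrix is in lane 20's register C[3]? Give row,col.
lane 20→20/4=5, 20 mod 4=0
i=3  r:5+8→13  c:2·0+1→1

13,1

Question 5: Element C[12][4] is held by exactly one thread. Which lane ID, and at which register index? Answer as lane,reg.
18,2

r:12=>grp=4,rB=1  c:4=>tig=2,lo=0
L=4*4+2=18  i=1*2+0=2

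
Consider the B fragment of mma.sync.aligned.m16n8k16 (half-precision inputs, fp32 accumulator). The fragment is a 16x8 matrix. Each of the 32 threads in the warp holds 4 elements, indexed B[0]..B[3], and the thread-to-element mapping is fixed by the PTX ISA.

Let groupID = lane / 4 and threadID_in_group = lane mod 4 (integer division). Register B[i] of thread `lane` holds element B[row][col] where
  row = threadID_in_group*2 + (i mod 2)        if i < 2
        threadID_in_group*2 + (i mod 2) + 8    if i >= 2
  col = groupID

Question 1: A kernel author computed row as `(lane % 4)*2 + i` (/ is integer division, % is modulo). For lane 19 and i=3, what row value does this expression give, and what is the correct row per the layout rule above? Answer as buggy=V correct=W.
buggy=9 correct=15

`(lane % 4)*2 + i`[19,3]=>9
lane 19: grp=4 (19/4), tig=3 (19%4)
i=3: r=3*2+1+8=15, c=grp=4
row: 9 vs 15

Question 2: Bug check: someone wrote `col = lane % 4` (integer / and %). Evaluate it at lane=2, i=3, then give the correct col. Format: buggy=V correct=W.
`lane % 4`[2,3]⇒2
lane 2⇒2/4=0, 2 mod 4=2
i=3  r:2·2+1+8⇒13  c:0
col: 2 vs 0

buggy=2 correct=0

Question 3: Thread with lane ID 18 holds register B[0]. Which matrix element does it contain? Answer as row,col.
lane 18->18/4=4, 18 mod 4=2
i=0  r:2·2+0+0->4  c:4

4,4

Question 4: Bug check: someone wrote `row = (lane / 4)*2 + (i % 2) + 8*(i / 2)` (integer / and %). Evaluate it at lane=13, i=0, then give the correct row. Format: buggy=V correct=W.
buggy=6 correct=2

`(lane / 4)*2 + (i % 2) + 8*(i / 2)`[13,0]=>6
L=13=>grp=13>>2=3, tig=13&3=1
[0]=>row 1·2+0+0=2  col grp=3
row: 6 vs 2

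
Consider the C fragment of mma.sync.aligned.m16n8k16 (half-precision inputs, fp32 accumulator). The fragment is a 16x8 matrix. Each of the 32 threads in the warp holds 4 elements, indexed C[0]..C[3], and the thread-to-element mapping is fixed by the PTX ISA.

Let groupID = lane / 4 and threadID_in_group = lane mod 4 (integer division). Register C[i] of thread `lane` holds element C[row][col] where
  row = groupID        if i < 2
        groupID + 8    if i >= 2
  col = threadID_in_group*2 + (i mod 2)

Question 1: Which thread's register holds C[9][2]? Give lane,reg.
r:9=>grp=1,rB=1  c:2=>tig=1,lo=0
L=1*4+1=5  i=1*2+0=2

5,2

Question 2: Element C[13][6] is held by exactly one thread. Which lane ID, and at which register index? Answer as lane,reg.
23,2

r: 13->gid=5,r8=1  c: 6->tid=3,i&1=0
L=5*4+3=23  i=1*2+0=2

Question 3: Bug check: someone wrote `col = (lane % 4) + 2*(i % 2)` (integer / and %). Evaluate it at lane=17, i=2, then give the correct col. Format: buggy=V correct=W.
`(lane % 4) + 2*(i % 2)`[17,2]->1
17: gid=4,tid=1
[2] (4+8,1*2+0) = (12,2)
col: 1 vs 2

buggy=1 correct=2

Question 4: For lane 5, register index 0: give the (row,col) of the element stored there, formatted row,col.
1,2

5: grp=1,tig=1
[0] (1+0,1*2+0) = (1,2)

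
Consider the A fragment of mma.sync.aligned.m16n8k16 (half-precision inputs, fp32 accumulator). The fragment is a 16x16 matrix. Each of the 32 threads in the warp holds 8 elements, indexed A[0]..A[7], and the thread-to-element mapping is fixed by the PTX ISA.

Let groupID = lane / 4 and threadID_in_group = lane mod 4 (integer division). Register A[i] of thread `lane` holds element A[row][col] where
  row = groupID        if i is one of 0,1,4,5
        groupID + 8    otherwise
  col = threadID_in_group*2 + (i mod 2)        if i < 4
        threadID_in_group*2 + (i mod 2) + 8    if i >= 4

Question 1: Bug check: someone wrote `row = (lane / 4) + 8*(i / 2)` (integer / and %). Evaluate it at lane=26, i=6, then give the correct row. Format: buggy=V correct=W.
`(lane / 4) + 8*(i / 2)`[26,6]⇒30
L=26⇒gr=26>>2=6, th=26&3=2
[6]⇒row 6+8=14  col 2·2+0+8=12
row: 30 vs 14

buggy=30 correct=14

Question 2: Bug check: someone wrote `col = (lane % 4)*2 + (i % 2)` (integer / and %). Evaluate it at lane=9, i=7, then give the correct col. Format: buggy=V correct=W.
`(lane % 4)*2 + (i % 2)`[9,7]⇒3
lane 9: gr=2 (9/4), th=1 (9%4)
i=7: r=2+8=10, c=1*2+1+8=11
col: 3 vs 11

buggy=3 correct=11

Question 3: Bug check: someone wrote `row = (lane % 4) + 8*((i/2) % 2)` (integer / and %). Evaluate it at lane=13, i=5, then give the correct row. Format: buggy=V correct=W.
`(lane % 4) + 8*((i/2) % 2)`[13,5]=>1
lane 13: grp=3 (13/4), tig=1 (13%4)
i=5: r=3+0=3, c=1*2+1+8=11
row: 1 vs 3

buggy=1 correct=3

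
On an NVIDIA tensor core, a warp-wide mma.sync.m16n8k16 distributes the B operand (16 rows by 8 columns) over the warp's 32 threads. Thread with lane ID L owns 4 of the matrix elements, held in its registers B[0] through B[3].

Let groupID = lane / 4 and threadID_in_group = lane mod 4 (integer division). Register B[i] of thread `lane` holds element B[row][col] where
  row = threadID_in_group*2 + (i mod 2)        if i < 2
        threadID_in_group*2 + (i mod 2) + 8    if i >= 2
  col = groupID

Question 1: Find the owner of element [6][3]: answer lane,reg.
c=3->g=3  r=6->rb=0,t=3,b0=0
L=3*4+3=15  i=0*2+0=0

15,0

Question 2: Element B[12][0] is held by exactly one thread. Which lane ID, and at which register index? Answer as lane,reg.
2,2

c=0⇒gr=0  r=12⇒Rb=1,th=2,odd=0
L=0*4+2=2  i=1*2+0=2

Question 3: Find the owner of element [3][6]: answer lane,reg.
c: 6->gid=6  r: 3->r8=0,tid=1,i&1=1
L=6*4+1=25  i=0*2+1=1

25,1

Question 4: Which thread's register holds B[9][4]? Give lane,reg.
16,3

c=4→G=4  r=9→rhi=1,T=0,p=1
L=4*4+0=16  i=1*2+1=3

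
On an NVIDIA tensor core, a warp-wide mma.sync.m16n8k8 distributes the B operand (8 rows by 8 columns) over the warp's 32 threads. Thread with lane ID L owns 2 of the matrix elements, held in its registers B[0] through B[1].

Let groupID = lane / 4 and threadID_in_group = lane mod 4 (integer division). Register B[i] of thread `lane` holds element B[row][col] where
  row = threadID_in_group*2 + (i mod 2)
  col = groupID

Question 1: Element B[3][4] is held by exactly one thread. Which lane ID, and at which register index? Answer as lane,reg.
c: 4->gid=4  r: 3->tid=1,i&1=1
L=4*4+1=17  i=1=1

17,1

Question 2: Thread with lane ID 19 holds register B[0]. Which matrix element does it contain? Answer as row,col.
6,4

19: G=4,T=3
[0] (3*2+0,4) = (6,4)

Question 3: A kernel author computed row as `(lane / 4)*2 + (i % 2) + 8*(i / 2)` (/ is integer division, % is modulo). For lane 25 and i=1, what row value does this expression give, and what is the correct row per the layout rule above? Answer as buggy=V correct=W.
`(lane / 4)*2 + (i % 2) + 8*(i / 2)`[25,1]=>13
25: grp=6,tig=1
[1] (1*2+1,6) = (3,6)
row: 13 vs 3

buggy=13 correct=3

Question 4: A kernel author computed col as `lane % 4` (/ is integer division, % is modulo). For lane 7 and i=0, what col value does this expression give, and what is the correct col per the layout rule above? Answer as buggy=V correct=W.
buggy=3 correct=1

`lane % 4`[7,0]->3
L=7->g=7>>2=1, t=7&3=3
[0]->row 3·2+0=6  col g=1
col: 3 vs 1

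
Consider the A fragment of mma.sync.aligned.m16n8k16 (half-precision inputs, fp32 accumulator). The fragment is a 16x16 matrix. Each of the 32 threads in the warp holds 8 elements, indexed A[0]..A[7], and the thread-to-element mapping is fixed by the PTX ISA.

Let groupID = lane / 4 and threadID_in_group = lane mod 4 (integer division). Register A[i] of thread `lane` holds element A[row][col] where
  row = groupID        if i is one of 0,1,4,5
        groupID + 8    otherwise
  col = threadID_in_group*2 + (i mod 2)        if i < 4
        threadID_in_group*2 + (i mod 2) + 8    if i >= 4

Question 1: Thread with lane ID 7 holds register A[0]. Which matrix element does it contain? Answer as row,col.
7: G=1,T=3
[0] (1+0,3*2+0+0) = (1,6)

1,6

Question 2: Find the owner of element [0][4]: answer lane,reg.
2,0

r=0→G=0,rhi=0  c=4→chi=0,T=2,p=0
L=0*4+2=2  i=0*4+0*2+0=0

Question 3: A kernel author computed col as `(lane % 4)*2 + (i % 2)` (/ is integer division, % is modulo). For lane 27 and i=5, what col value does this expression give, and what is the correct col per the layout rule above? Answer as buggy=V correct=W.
`(lane % 4)*2 + (i % 2)`[27,5]=>7
lane 27: grp=6 (27/4), tig=3 (27%4)
i=5: r=6+0=6, c=3*2+1+8=15
col: 7 vs 15

buggy=7 correct=15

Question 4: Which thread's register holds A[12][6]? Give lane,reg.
r=12⇒gr=4,Rb=1  c=6⇒Cb=0,th=3,odd=0
L=4*4+3=19  i=0*4+1*2+0=2

19,2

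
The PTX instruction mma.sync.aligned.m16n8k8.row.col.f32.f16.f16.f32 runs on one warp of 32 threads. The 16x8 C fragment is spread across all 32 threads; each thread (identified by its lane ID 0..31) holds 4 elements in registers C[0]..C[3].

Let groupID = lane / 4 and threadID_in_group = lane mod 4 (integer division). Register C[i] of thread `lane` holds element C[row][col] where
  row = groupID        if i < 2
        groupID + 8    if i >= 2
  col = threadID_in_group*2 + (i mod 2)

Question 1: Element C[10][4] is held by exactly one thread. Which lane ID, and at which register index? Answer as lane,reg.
10,2

r=10⇒gr=2,Rb=1  c=4⇒th=2,odd=0
L=2*4+2=10  i=1*2+0=2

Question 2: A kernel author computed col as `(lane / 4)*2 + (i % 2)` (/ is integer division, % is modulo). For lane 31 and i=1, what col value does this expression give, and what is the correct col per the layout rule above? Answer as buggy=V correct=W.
buggy=15 correct=7

`(lane / 4)*2 + (i % 2)`[31,1]->15
lane 31->31/4=7, 31 mod 4=3
i=1  r:7+0->7  c:2·3+1->7
col: 15 vs 7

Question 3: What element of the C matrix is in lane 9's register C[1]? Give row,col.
lane 9: gr=2 (9/4), th=1 (9%4)
i=1: r=2+0=2, c=1*2+1=3

2,3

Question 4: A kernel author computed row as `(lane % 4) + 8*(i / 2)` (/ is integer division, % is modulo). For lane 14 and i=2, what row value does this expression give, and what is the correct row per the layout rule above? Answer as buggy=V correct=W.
buggy=10 correct=11

`(lane % 4) + 8*(i / 2)`[14,2]⇒10
L=14⇒gr=14>>2=3, th=14&3=2
[2]⇒row 3+8=11  col 2·2+0=4
row: 10 vs 11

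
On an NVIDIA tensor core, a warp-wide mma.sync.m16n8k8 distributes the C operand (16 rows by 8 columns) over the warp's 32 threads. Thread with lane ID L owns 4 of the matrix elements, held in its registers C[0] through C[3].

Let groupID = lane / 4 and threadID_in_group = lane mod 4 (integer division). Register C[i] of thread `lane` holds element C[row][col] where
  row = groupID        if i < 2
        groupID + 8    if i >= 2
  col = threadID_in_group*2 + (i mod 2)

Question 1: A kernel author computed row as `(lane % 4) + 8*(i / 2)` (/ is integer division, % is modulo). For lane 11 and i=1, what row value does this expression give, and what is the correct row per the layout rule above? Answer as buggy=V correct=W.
buggy=3 correct=2

`(lane % 4) + 8*(i / 2)`[11,1]=>3
11: grp=2,tig=3
[1] (2+0,3*2+1) = (2,7)
row: 3 vs 2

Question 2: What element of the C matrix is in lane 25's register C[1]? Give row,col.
25: grp=6,tig=1
[1] (6+0,1*2+1) = (6,3)

6,3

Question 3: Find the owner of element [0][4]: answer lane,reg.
r=0->g=0,rb=0  c=4->t=2,b0=0
L=0*4+2=2  i=0*2+0=0

2,0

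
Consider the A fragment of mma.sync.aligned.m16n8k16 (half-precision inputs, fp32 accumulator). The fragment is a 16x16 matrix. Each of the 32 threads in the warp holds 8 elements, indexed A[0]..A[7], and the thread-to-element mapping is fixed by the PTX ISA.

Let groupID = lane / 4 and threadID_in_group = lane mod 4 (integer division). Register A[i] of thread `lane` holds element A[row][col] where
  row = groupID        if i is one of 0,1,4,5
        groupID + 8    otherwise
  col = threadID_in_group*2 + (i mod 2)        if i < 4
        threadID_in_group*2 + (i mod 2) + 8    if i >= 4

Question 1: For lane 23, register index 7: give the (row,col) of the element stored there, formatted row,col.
lane 23->23/4=5, 23 mod 4=3
i=7  r:5+8->13  c:2·3+1+8->15

13,15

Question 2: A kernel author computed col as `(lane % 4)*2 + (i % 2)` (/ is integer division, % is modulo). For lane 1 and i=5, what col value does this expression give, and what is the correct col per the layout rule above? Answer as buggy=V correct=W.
`(lane % 4)*2 + (i % 2)`[1,5]→3
1: G=0,T=1
[5] (0+0,1*2+1+8) = (0,11)
col: 3 vs 11

buggy=3 correct=11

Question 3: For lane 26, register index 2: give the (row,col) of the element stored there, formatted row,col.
26: gid=6,tid=2
[2] (6+8,2*2+0+0) = (14,4)

14,4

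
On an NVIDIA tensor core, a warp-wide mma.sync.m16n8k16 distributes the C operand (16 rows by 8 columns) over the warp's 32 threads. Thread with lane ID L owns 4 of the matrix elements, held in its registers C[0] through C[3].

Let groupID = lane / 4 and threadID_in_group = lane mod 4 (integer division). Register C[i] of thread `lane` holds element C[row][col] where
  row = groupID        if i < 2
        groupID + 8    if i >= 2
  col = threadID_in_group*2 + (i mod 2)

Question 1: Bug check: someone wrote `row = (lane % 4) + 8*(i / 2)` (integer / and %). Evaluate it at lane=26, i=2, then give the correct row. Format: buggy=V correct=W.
buggy=10 correct=14

`(lane % 4) + 8*(i / 2)`[26,2]⇒10
lane 26⇒26/4=6, 26 mod 4=2
i=2  r:6+8⇒14  c:2·2+0⇒4
row: 10 vs 14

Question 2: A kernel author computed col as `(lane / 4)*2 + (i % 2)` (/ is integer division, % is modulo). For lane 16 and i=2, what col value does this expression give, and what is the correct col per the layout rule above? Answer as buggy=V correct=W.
`(lane / 4)*2 + (i % 2)`[16,2]→8
L=16→G=16>>2=4, T=16&3=0
[2]→row 4+8=12  col 0·2+0=0
col: 8 vs 0

buggy=8 correct=0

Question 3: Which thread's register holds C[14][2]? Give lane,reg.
r:14=>grp=6,rB=1  c:2=>tig=1,lo=0
L=6*4+1=25  i=1*2+0=2

25,2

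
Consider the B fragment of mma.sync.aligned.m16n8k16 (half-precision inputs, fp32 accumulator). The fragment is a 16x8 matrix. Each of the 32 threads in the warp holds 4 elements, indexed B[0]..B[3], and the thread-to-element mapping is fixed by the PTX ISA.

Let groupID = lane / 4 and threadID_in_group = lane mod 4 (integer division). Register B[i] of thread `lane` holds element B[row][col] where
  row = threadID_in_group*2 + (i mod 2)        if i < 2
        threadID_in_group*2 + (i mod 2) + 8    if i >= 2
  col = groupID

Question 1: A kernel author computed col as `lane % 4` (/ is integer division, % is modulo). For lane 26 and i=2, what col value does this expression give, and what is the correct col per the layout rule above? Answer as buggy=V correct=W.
buggy=2 correct=6

`lane % 4`[26,2]⇒2
26: gr=6,th=2
[2] (2*2+0+8,6) = (12,6)
col: 2 vs 6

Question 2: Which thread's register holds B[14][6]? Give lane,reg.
27,2

c: 6->gid=6  r: 14->r8=1,tid=3,i&1=0
L=6*4+3=27  i=1*2+0=2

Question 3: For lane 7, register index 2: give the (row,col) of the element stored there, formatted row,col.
14,1

lane 7: grp=1 (7/4), tig=3 (7%4)
i=2: r=3*2+0+8=14, c=grp=1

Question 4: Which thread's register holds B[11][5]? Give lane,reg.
21,3

c=5⇒gr=5  r=11⇒Rb=1,th=1,odd=1
L=5*4+1=21  i=1*2+1=3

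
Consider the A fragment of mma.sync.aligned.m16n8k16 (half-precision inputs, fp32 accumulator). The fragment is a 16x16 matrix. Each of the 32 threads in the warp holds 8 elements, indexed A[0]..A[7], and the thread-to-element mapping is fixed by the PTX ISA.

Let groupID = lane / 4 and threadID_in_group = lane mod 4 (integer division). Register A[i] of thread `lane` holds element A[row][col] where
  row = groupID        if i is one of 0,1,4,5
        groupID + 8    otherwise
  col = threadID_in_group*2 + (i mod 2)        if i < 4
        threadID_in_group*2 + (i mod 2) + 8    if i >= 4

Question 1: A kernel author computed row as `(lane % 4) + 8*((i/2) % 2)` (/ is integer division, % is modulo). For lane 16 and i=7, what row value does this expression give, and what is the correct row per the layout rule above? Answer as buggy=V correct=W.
buggy=8 correct=12

`(lane % 4) + 8*((i/2) % 2)`[16,7]->8
lane 16: gid=4 (16/4), tid=0 (16%4)
i=7: r=4+8=12, c=0*2+1+8=9
row: 8 vs 12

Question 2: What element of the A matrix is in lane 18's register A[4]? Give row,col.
4,12

lane 18->18/4=4, 18 mod 4=2
i=4  r:4+0->4  c:2·2+0+8->12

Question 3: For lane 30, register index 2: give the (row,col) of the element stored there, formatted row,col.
lane 30: g=7 (30/4), t=2 (30%4)
i=2: r=7+8=15, c=2*2+0+0=4

15,4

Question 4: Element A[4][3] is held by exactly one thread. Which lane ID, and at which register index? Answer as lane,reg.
17,1

r=4⇒gr=4,Rb=0  c=3⇒Cb=0,th=1,odd=1
L=4*4+1=17  i=0*4+0*2+1=1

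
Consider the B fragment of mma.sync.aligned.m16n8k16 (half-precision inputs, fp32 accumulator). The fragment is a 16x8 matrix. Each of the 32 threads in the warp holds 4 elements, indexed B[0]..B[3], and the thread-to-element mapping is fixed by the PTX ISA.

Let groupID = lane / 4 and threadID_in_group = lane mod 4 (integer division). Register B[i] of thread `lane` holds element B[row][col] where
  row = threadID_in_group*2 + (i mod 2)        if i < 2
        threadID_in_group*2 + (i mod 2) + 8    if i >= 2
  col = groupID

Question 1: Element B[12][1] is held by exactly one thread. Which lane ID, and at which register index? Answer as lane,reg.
c=1->g=1  r=12->rb=1,t=2,b0=0
L=1*4+2=6  i=1*2+0=2

6,2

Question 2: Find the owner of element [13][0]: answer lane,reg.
c: 0->gid=0  r: 13->r8=1,tid=2,i&1=1
L=0*4+2=2  i=1*2+1=3

2,3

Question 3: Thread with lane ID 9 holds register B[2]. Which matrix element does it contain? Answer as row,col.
10,2

L=9->gid=9>>2=2, tid=9&3=1
[2]->row 1·2+0+8=10  col gid=2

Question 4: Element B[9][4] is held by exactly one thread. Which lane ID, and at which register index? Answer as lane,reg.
16,3

c=4->g=4  r=9->rb=1,t=0,b0=1
L=4*4+0=16  i=1*2+1=3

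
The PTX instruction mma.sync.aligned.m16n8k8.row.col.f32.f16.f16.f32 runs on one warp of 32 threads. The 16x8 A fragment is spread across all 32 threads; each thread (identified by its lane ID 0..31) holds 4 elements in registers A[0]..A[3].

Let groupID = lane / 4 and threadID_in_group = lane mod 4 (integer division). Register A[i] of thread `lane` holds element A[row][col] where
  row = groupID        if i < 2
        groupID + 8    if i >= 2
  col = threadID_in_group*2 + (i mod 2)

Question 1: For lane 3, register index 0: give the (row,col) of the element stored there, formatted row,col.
lane 3: G=0 (3/4), T=3 (3%4)
i=0: r=0+0=0, c=3*2+0=6

0,6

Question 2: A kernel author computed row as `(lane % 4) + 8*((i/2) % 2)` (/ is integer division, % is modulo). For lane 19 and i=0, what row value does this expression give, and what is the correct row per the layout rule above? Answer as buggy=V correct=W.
`(lane % 4) + 8*((i/2) % 2)`[19,0]->3
lane 19->19/4=4, 19 mod 4=3
i=0  r:4+0->4  c:2·3+0->6
row: 3 vs 4

buggy=3 correct=4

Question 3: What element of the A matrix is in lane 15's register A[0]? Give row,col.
3,6

15: G=3,T=3
[0] (3+0,3*2+0) = (3,6)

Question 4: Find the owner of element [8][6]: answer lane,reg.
3,2

r=8→G=0,rhi=1  c=6→T=3,p=0
L=0*4+3=3  i=1*2+0=2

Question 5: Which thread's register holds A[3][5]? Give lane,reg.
r=3⇒gr=3,Rb=0  c=5⇒th=2,odd=1
L=3*4+2=14  i=0*2+1=1

14,1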